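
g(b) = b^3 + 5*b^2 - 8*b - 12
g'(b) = 3*b^2 + 10*b - 8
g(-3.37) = 33.47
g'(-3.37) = -7.63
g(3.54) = 66.70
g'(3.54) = 64.99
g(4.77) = 172.14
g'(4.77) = 107.96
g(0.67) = -14.81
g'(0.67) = 0.05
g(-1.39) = 6.09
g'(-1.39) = -16.10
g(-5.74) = 9.54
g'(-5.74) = 33.44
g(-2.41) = 22.32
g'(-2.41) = -14.68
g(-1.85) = 13.58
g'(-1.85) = -16.23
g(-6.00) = 0.00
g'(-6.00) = 40.00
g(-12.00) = -924.00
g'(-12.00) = 304.00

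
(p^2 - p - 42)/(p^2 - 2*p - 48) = (p - 7)/(p - 8)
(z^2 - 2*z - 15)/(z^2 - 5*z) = (z + 3)/z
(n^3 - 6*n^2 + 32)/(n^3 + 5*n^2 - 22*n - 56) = (n - 4)/(n + 7)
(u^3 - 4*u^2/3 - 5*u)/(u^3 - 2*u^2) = (u^2 - 4*u/3 - 5)/(u*(u - 2))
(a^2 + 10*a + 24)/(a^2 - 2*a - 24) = (a + 6)/(a - 6)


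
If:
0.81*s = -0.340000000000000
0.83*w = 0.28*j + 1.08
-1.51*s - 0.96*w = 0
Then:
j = -1.90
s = -0.42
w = 0.66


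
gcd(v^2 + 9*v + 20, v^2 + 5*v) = v + 5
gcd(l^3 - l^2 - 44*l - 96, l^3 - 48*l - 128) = l^2 - 4*l - 32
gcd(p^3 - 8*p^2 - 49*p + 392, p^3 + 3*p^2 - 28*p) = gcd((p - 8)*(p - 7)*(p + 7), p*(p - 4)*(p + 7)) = p + 7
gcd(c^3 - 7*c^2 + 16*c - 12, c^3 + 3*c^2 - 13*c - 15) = c - 3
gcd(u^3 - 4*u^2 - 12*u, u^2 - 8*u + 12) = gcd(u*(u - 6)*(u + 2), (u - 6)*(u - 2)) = u - 6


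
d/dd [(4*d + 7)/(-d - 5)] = -13/(d + 5)^2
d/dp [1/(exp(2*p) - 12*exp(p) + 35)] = 2*(6 - exp(p))*exp(p)/(exp(2*p) - 12*exp(p) + 35)^2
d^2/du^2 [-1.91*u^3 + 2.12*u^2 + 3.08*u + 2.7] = 4.24 - 11.46*u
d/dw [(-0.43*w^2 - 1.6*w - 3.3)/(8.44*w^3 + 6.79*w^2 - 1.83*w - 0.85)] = (3.6292*w^4 + 27.008*w^3 + 95.2069*w^2 + 45.545*w - 4.679)/(71.2336*w^6 + 114.6152*w^5 + 15.2137*w^4 - 39.1994*w^3 - 8.1941*w^2 + 3.111*w + 0.7225)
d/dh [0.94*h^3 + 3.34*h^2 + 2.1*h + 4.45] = 2.82*h^2 + 6.68*h + 2.1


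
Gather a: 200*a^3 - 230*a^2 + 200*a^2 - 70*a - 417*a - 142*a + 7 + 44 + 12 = 200*a^3 - 30*a^2 - 629*a + 63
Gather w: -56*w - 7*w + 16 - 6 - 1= 9 - 63*w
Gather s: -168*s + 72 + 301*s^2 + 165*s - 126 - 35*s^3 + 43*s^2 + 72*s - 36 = -35*s^3 + 344*s^2 + 69*s - 90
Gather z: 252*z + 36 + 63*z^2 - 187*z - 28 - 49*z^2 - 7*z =14*z^2 + 58*z + 8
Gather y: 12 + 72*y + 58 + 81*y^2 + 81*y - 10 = 81*y^2 + 153*y + 60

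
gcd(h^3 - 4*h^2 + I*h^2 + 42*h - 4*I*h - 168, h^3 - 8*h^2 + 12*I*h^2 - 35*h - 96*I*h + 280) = h + 7*I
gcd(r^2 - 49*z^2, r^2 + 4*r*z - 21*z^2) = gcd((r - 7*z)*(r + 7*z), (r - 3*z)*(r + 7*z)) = r + 7*z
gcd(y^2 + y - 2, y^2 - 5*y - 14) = y + 2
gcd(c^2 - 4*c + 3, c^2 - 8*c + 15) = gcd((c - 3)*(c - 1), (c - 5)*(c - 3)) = c - 3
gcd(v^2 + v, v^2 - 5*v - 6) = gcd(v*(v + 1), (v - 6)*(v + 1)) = v + 1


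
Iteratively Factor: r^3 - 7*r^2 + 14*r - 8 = (r - 1)*(r^2 - 6*r + 8) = (r - 4)*(r - 1)*(r - 2)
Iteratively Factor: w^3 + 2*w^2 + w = (w + 1)*(w^2 + w) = w*(w + 1)*(w + 1)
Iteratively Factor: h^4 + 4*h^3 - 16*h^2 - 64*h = (h + 4)*(h^3 - 16*h) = h*(h + 4)*(h^2 - 16) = h*(h - 4)*(h + 4)*(h + 4)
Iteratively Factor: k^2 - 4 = (k + 2)*(k - 2)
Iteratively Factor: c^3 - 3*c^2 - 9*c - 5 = (c + 1)*(c^2 - 4*c - 5) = (c + 1)^2*(c - 5)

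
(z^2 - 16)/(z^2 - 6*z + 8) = (z + 4)/(z - 2)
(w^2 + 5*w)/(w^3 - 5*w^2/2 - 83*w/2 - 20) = 2*w/(2*w^2 - 15*w - 8)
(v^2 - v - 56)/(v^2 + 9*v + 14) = (v - 8)/(v + 2)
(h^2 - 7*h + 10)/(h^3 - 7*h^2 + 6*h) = (h^2 - 7*h + 10)/(h*(h^2 - 7*h + 6))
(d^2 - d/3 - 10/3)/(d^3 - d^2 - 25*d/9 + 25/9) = 3*(d - 2)/(3*d^2 - 8*d + 5)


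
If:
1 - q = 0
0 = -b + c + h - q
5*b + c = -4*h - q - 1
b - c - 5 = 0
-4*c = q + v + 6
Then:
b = -7/2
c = -17/2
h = 6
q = 1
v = 27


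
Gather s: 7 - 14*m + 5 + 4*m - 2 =10 - 10*m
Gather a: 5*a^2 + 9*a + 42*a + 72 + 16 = 5*a^2 + 51*a + 88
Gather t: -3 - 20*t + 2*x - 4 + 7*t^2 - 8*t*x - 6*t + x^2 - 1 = 7*t^2 + t*(-8*x - 26) + x^2 + 2*x - 8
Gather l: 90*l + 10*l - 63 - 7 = 100*l - 70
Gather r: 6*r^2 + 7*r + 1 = 6*r^2 + 7*r + 1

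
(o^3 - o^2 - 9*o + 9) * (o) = o^4 - o^3 - 9*o^2 + 9*o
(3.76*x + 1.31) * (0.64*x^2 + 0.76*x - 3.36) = 2.4064*x^3 + 3.696*x^2 - 11.638*x - 4.4016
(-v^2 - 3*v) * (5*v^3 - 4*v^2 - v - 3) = -5*v^5 - 11*v^4 + 13*v^3 + 6*v^2 + 9*v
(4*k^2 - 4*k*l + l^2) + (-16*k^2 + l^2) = -12*k^2 - 4*k*l + 2*l^2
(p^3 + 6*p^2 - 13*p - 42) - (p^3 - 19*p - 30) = 6*p^2 + 6*p - 12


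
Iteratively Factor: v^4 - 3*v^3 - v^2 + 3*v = (v - 1)*(v^3 - 2*v^2 - 3*v) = v*(v - 1)*(v^2 - 2*v - 3) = v*(v - 3)*(v - 1)*(v + 1)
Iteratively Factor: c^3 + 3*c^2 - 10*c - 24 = (c + 2)*(c^2 + c - 12) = (c + 2)*(c + 4)*(c - 3)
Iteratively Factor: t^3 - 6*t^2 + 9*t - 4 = (t - 1)*(t^2 - 5*t + 4) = (t - 1)^2*(t - 4)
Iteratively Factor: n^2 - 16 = (n + 4)*(n - 4)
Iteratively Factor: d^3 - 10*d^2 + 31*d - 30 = (d - 2)*(d^2 - 8*d + 15) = (d - 3)*(d - 2)*(d - 5)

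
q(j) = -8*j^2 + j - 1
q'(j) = 1 - 16*j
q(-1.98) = -34.34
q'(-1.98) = 32.68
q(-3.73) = -116.03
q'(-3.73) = 60.68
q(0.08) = -0.97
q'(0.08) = -0.28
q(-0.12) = -1.24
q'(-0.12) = 2.92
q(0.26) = -1.28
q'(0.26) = -3.16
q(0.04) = -0.97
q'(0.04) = 0.36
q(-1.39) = -17.85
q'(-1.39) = 23.24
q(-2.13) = -39.43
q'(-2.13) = 35.08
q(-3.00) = -76.00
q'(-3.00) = 49.00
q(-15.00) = -1816.00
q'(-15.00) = 241.00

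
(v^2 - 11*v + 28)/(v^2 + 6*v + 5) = (v^2 - 11*v + 28)/(v^2 + 6*v + 5)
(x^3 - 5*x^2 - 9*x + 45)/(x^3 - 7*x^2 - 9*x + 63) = (x - 5)/(x - 7)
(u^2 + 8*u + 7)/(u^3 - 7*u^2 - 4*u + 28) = (u^2 + 8*u + 7)/(u^3 - 7*u^2 - 4*u + 28)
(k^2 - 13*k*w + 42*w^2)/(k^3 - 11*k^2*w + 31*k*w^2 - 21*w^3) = (k - 6*w)/(k^2 - 4*k*w + 3*w^2)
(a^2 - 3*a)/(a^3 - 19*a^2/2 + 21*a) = 2*(a - 3)/(2*a^2 - 19*a + 42)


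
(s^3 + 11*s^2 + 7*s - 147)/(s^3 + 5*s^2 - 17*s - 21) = (s + 7)/(s + 1)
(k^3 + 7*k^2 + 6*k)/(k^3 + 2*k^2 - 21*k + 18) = k*(k + 1)/(k^2 - 4*k + 3)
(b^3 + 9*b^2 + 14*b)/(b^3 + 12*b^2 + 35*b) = (b + 2)/(b + 5)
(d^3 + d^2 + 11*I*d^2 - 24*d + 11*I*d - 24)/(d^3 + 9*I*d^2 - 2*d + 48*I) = (d + 1)/(d - 2*I)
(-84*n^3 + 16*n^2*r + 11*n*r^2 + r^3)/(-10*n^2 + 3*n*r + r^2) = (42*n^2 + 13*n*r + r^2)/(5*n + r)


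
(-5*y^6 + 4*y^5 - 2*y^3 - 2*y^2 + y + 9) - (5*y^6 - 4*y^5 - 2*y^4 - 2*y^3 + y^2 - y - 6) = -10*y^6 + 8*y^5 + 2*y^4 - 3*y^2 + 2*y + 15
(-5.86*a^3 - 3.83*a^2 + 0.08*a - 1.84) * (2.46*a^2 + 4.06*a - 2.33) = -14.4156*a^5 - 33.2134*a^4 - 1.6992*a^3 + 4.7223*a^2 - 7.6568*a + 4.2872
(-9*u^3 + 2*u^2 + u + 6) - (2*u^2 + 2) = -9*u^3 + u + 4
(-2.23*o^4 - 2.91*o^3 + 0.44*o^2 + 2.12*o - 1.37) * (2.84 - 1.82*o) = 4.0586*o^5 - 1.037*o^4 - 9.0652*o^3 - 2.6088*o^2 + 8.5142*o - 3.8908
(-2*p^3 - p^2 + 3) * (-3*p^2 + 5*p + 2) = 6*p^5 - 7*p^4 - 9*p^3 - 11*p^2 + 15*p + 6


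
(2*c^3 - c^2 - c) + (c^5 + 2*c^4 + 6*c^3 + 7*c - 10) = c^5 + 2*c^4 + 8*c^3 - c^2 + 6*c - 10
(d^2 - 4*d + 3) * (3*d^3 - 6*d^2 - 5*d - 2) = 3*d^5 - 18*d^4 + 28*d^3 - 7*d - 6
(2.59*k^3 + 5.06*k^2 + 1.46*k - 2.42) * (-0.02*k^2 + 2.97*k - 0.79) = -0.0518*k^5 + 7.5911*k^4 + 12.9529*k^3 + 0.3872*k^2 - 8.3408*k + 1.9118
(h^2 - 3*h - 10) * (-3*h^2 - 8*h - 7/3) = -3*h^4 + h^3 + 155*h^2/3 + 87*h + 70/3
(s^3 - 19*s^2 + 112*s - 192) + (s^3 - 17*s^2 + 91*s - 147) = 2*s^3 - 36*s^2 + 203*s - 339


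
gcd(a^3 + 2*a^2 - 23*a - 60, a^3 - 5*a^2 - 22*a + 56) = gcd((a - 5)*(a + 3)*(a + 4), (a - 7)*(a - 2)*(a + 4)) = a + 4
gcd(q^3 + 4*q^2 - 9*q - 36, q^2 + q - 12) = q^2 + q - 12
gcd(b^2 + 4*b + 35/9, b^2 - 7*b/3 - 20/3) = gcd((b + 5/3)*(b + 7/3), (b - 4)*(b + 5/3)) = b + 5/3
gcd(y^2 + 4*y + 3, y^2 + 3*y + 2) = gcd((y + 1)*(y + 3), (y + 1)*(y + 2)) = y + 1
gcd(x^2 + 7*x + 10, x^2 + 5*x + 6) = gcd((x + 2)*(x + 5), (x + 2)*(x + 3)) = x + 2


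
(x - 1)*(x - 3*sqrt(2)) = x^2 - 3*sqrt(2)*x - x + 3*sqrt(2)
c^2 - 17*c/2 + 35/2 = (c - 5)*(c - 7/2)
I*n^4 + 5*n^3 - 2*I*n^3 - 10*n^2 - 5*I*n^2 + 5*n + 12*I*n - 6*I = (n - 1)*(n - 3*I)*(n - 2*I)*(I*n - I)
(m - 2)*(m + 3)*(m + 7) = m^3 + 8*m^2 + m - 42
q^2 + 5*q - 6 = (q - 1)*(q + 6)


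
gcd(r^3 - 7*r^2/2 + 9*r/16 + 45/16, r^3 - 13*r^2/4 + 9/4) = r^2 - 9*r/4 - 9/4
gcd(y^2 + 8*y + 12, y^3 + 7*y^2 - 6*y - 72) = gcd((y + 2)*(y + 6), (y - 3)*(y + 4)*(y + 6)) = y + 6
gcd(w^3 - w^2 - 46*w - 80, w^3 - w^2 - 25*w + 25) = w + 5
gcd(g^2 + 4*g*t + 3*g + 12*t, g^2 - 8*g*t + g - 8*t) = 1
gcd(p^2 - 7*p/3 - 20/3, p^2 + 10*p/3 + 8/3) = 1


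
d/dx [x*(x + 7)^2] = (x + 7)*(3*x + 7)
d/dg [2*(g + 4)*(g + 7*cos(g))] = 2*g - 2*(g + 4)*(7*sin(g) - 1) + 14*cos(g)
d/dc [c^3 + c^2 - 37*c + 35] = 3*c^2 + 2*c - 37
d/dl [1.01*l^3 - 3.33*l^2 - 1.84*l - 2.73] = 3.03*l^2 - 6.66*l - 1.84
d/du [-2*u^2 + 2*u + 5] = 2 - 4*u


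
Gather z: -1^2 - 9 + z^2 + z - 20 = z^2 + z - 30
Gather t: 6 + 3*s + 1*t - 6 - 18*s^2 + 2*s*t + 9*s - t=-18*s^2 + 2*s*t + 12*s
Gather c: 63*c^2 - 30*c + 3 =63*c^2 - 30*c + 3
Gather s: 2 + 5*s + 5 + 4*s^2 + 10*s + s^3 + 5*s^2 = s^3 + 9*s^2 + 15*s + 7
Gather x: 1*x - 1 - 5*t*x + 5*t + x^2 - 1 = 5*t + x^2 + x*(1 - 5*t) - 2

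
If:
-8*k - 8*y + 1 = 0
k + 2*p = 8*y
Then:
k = 1/8 - y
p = 9*y/2 - 1/16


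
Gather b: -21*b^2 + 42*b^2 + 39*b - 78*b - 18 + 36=21*b^2 - 39*b + 18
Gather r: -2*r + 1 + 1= 2 - 2*r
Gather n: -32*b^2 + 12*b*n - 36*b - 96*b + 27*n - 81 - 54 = -32*b^2 - 132*b + n*(12*b + 27) - 135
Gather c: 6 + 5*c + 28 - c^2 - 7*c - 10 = -c^2 - 2*c + 24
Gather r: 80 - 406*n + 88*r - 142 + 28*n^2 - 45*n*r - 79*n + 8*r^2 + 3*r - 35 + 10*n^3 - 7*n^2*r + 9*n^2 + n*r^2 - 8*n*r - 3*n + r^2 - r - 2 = 10*n^3 + 37*n^2 - 488*n + r^2*(n + 9) + r*(-7*n^2 - 53*n + 90) - 99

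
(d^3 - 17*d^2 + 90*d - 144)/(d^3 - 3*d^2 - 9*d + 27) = (d^2 - 14*d + 48)/(d^2 - 9)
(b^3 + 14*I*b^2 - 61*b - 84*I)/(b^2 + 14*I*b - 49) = (b^2 + 7*I*b - 12)/(b + 7*I)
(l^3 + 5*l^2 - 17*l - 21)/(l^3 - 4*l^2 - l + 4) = (l^2 + 4*l - 21)/(l^2 - 5*l + 4)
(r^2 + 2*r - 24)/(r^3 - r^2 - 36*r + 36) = (r - 4)/(r^2 - 7*r + 6)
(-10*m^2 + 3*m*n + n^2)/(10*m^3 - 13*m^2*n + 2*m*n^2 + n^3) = -1/(m - n)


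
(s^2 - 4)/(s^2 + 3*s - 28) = (s^2 - 4)/(s^2 + 3*s - 28)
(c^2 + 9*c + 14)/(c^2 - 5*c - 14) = (c + 7)/(c - 7)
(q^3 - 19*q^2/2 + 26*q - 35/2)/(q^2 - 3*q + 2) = (2*q^2 - 17*q + 35)/(2*(q - 2))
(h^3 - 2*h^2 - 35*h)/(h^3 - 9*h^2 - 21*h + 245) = h/(h - 7)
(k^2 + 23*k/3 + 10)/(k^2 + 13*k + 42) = (k + 5/3)/(k + 7)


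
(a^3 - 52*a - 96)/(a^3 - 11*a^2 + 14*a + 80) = (a + 6)/(a - 5)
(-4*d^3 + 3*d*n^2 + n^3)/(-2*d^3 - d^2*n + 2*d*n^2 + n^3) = (2*d + n)/(d + n)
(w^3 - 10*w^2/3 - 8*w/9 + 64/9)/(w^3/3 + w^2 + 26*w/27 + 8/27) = 3*(3*w^2 - 14*w + 16)/(3*w^2 + 5*w + 2)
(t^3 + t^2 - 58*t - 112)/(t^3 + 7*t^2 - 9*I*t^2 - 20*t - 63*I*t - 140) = (t^2 - 6*t - 16)/(t^2 - 9*I*t - 20)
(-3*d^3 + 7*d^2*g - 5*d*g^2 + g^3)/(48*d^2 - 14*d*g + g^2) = (-3*d^3 + 7*d^2*g - 5*d*g^2 + g^3)/(48*d^2 - 14*d*g + g^2)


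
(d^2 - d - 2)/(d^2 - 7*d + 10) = (d + 1)/(d - 5)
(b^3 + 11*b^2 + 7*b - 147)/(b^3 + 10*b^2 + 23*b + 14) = (b^2 + 4*b - 21)/(b^2 + 3*b + 2)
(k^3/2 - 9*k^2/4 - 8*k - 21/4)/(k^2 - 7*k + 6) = (2*k^3 - 9*k^2 - 32*k - 21)/(4*(k^2 - 7*k + 6))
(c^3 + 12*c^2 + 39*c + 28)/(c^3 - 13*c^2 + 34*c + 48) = (c^2 + 11*c + 28)/(c^2 - 14*c + 48)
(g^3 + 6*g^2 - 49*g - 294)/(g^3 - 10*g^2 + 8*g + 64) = (g^3 + 6*g^2 - 49*g - 294)/(g^3 - 10*g^2 + 8*g + 64)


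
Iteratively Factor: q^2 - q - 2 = (q - 2)*(q + 1)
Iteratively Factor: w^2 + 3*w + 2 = (w + 1)*(w + 2)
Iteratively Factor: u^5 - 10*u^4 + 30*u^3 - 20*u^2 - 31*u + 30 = (u - 1)*(u^4 - 9*u^3 + 21*u^2 + u - 30) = (u - 5)*(u - 1)*(u^3 - 4*u^2 + u + 6) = (u - 5)*(u - 1)*(u + 1)*(u^2 - 5*u + 6) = (u - 5)*(u - 2)*(u - 1)*(u + 1)*(u - 3)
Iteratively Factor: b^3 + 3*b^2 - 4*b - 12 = (b - 2)*(b^2 + 5*b + 6) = (b - 2)*(b + 3)*(b + 2)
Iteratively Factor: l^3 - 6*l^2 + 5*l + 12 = (l + 1)*(l^2 - 7*l + 12) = (l - 3)*(l + 1)*(l - 4)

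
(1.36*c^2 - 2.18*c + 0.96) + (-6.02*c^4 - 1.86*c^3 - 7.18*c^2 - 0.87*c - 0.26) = -6.02*c^4 - 1.86*c^3 - 5.82*c^2 - 3.05*c + 0.7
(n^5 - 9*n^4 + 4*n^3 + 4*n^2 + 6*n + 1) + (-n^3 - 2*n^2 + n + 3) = n^5 - 9*n^4 + 3*n^3 + 2*n^2 + 7*n + 4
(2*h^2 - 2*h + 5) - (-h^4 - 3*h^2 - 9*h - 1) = h^4 + 5*h^2 + 7*h + 6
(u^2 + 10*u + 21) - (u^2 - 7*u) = 17*u + 21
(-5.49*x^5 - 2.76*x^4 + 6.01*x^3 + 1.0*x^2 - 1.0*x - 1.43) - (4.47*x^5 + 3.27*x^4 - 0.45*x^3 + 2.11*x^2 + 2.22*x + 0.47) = -9.96*x^5 - 6.03*x^4 + 6.46*x^3 - 1.11*x^2 - 3.22*x - 1.9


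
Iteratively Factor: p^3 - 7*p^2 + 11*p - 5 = (p - 5)*(p^2 - 2*p + 1) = (p - 5)*(p - 1)*(p - 1)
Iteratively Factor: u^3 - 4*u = (u - 2)*(u^2 + 2*u) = (u - 2)*(u + 2)*(u)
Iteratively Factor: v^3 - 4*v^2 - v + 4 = (v + 1)*(v^2 - 5*v + 4) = (v - 4)*(v + 1)*(v - 1)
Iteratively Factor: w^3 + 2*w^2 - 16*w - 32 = (w - 4)*(w^2 + 6*w + 8) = (w - 4)*(w + 4)*(w + 2)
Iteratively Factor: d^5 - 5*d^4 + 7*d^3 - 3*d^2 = (d)*(d^4 - 5*d^3 + 7*d^2 - 3*d) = d*(d - 1)*(d^3 - 4*d^2 + 3*d) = d*(d - 3)*(d - 1)*(d^2 - d) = d^2*(d - 3)*(d - 1)*(d - 1)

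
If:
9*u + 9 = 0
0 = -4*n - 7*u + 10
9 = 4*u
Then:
No Solution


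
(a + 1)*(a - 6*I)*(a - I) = a^3 + a^2 - 7*I*a^2 - 6*a - 7*I*a - 6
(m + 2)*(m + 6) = m^2 + 8*m + 12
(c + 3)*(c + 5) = c^2 + 8*c + 15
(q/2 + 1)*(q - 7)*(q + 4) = q^3/2 - q^2/2 - 17*q - 28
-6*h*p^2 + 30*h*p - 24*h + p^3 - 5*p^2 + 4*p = (-6*h + p)*(p - 4)*(p - 1)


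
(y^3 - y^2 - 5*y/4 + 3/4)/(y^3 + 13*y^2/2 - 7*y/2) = (2*y^2 - y - 3)/(2*y*(y + 7))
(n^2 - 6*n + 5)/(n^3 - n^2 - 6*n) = (-n^2 + 6*n - 5)/(n*(-n^2 + n + 6))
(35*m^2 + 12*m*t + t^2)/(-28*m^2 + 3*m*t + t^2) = (5*m + t)/(-4*m + t)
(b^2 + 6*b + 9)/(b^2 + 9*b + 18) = (b + 3)/(b + 6)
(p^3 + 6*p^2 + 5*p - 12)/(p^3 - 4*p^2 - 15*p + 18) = (p + 4)/(p - 6)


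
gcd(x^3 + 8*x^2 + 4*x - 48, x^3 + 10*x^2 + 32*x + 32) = x + 4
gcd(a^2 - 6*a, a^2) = a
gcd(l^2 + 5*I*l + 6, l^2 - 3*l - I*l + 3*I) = l - I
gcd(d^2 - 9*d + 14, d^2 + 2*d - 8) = d - 2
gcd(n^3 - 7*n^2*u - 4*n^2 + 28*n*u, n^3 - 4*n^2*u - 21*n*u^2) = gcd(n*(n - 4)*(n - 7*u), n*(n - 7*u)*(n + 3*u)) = -n^2 + 7*n*u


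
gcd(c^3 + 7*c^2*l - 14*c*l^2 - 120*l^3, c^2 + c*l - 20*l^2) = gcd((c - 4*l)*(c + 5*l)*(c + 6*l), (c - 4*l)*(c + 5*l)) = c^2 + c*l - 20*l^2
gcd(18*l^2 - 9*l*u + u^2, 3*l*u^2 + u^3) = 1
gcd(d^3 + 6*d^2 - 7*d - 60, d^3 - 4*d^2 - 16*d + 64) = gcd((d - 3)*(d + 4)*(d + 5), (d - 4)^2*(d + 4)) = d + 4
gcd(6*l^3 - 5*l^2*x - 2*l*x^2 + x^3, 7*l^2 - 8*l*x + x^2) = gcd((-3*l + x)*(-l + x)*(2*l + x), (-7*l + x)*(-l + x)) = -l + x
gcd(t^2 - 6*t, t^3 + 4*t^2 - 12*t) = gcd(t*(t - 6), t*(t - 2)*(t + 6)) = t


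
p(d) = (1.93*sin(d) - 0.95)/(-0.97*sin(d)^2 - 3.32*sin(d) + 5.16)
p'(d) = (1.94*sin(d)*cos(d) + 3.32*cos(d))*(1.93*sin(d) - 0.95)/(-0.97*sin(d)^2 - 3.32*sin(d) + 5.16)^2 + 1.93*cos(d)/(-0.97*sin(d)^2 - 3.32*sin(d) + 5.16) = (1.8721*sin(d)^2 - 1.843*sin(d) + 6.8048)*cos(d)/(0.9409*sin(d)^4 + 6.4408*sin(d)^3 + 1.012*sin(d)^2 - 34.2624*sin(d) + 26.6256)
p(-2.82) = -0.26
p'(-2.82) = -0.19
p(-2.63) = -0.29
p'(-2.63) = -0.17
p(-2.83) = -0.25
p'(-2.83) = -0.19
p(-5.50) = 0.18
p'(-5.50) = 0.84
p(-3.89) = 0.15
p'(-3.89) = -0.78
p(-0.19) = -0.23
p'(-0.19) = 0.21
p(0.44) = -0.04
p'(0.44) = 0.45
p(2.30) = 0.23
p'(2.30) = -0.94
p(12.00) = -0.30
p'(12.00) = 0.16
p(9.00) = -0.04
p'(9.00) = -0.44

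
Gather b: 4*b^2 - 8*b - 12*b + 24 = 4*b^2 - 20*b + 24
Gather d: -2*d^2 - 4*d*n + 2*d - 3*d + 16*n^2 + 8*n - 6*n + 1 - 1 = -2*d^2 + d*(-4*n - 1) + 16*n^2 + 2*n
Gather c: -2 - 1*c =-c - 2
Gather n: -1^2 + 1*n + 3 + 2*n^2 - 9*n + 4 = 2*n^2 - 8*n + 6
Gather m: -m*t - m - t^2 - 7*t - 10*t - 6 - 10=m*(-t - 1) - t^2 - 17*t - 16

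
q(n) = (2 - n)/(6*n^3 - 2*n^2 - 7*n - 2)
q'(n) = (2 - n)*(-18*n^2 + 4*n + 7)/(6*n^3 - 2*n^2 - 7*n - 2)^2 - 1/(6*n^3 - 2*n^2 - 7*n - 2) = (-6*n^3 + 2*n^2 + 7*n - (n - 2)*(-18*n^2 + 4*n + 7) + 2)/(-6*n^3 + 2*n^2 + 7*n + 2)^2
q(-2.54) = -0.05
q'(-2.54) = -0.05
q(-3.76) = -0.02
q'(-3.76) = -0.01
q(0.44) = -0.31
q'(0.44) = 0.54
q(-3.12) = -0.03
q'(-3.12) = -0.02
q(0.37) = -0.36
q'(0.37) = 0.69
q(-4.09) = -0.01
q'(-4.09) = -0.01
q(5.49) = -0.00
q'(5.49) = 0.00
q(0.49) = -0.29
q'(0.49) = 0.45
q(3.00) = -0.00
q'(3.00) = 0.00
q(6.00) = 0.00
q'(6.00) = 0.00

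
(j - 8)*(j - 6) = j^2 - 14*j + 48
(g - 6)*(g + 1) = g^2 - 5*g - 6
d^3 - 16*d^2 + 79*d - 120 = (d - 8)*(d - 5)*(d - 3)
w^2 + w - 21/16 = (w - 3/4)*(w + 7/4)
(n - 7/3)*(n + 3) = n^2 + 2*n/3 - 7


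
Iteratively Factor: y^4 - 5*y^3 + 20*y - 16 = (y - 4)*(y^3 - y^2 - 4*y + 4) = (y - 4)*(y + 2)*(y^2 - 3*y + 2) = (y - 4)*(y - 2)*(y + 2)*(y - 1)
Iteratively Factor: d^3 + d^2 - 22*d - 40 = (d + 4)*(d^2 - 3*d - 10) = (d - 5)*(d + 4)*(d + 2)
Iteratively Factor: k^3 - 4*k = (k + 2)*(k^2 - 2*k) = k*(k + 2)*(k - 2)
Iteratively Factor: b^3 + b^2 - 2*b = (b)*(b^2 + b - 2) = b*(b + 2)*(b - 1)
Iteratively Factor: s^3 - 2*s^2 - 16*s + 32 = (s + 4)*(s^2 - 6*s + 8) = (s - 2)*(s + 4)*(s - 4)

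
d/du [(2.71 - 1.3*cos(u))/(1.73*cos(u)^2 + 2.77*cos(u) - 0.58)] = (-2.249*cos(u)^2 + 9.3766*cos(u) + 6.7527)*sin(u)/(2.9929*cos(u)^4 + 9.5842*cos(u)^3 + 5.6661*cos(u)^2 - 3.2132*cos(u) + 0.3364)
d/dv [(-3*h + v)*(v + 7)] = -3*h + 2*v + 7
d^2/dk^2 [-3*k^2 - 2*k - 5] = -6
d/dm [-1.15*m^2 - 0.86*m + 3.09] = -2.3*m - 0.86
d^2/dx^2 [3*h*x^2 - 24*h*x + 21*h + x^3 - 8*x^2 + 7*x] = 6*h + 6*x - 16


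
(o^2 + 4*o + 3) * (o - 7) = o^3 - 3*o^2 - 25*o - 21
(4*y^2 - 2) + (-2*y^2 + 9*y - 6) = 2*y^2 + 9*y - 8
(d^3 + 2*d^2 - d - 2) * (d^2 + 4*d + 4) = d^5 + 6*d^4 + 11*d^3 + 2*d^2 - 12*d - 8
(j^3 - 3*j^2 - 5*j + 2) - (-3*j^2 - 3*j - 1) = j^3 - 2*j + 3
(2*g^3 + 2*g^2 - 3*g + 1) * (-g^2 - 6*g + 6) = -2*g^5 - 14*g^4 + 3*g^3 + 29*g^2 - 24*g + 6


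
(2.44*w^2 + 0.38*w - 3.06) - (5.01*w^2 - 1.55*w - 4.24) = -2.57*w^2 + 1.93*w + 1.18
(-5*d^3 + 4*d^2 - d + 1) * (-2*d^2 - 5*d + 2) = 10*d^5 + 17*d^4 - 28*d^3 + 11*d^2 - 7*d + 2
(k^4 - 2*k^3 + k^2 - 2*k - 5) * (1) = k^4 - 2*k^3 + k^2 - 2*k - 5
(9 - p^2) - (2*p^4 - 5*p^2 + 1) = -2*p^4 + 4*p^2 + 8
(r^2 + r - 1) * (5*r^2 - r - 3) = 5*r^4 + 4*r^3 - 9*r^2 - 2*r + 3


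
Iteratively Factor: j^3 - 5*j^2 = (j)*(j^2 - 5*j) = j^2*(j - 5)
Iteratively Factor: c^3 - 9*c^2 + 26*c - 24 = (c - 4)*(c^2 - 5*c + 6) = (c - 4)*(c - 3)*(c - 2)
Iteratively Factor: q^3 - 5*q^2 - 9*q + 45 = (q - 5)*(q^2 - 9) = (q - 5)*(q + 3)*(q - 3)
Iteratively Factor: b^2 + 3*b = (b)*(b + 3)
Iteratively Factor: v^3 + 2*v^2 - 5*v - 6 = (v - 2)*(v^2 + 4*v + 3) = (v - 2)*(v + 3)*(v + 1)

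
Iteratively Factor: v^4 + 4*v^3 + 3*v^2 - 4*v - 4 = (v + 2)*(v^3 + 2*v^2 - v - 2) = (v + 2)^2*(v^2 - 1) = (v + 1)*(v + 2)^2*(v - 1)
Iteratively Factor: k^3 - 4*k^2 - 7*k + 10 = (k - 1)*(k^2 - 3*k - 10) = (k - 5)*(k - 1)*(k + 2)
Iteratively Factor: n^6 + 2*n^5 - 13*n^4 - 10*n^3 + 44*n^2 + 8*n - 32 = (n + 2)*(n^5 - 13*n^3 + 16*n^2 + 12*n - 16) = (n + 2)*(n + 4)*(n^4 - 4*n^3 + 3*n^2 + 4*n - 4) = (n - 2)*(n + 2)*(n + 4)*(n^3 - 2*n^2 - n + 2) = (n - 2)*(n - 1)*(n + 2)*(n + 4)*(n^2 - n - 2) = (n - 2)*(n - 1)*(n + 1)*(n + 2)*(n + 4)*(n - 2)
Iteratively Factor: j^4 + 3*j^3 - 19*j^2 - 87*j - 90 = (j + 3)*(j^3 - 19*j - 30) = (j + 2)*(j + 3)*(j^2 - 2*j - 15) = (j - 5)*(j + 2)*(j + 3)*(j + 3)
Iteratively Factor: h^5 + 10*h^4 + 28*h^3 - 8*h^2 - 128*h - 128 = (h + 4)*(h^4 + 6*h^3 + 4*h^2 - 24*h - 32) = (h + 4)^2*(h^3 + 2*h^2 - 4*h - 8) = (h - 2)*(h + 4)^2*(h^2 + 4*h + 4) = (h - 2)*(h + 2)*(h + 4)^2*(h + 2)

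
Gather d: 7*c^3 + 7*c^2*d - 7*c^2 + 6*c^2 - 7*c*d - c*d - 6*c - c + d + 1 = 7*c^3 - c^2 - 7*c + d*(7*c^2 - 8*c + 1) + 1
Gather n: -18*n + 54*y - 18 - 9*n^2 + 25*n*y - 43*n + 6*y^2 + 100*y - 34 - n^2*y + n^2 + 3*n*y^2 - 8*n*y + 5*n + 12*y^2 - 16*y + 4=n^2*(-y - 8) + n*(3*y^2 + 17*y - 56) + 18*y^2 + 138*y - 48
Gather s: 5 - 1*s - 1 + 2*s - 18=s - 14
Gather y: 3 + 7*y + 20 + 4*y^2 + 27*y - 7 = 4*y^2 + 34*y + 16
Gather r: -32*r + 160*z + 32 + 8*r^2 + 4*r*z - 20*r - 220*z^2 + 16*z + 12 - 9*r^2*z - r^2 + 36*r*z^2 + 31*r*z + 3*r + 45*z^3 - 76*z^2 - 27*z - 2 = r^2*(7 - 9*z) + r*(36*z^2 + 35*z - 49) + 45*z^3 - 296*z^2 + 149*z + 42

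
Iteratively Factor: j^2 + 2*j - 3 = (j - 1)*(j + 3)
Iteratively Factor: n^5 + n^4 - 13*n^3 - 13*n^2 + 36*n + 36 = (n + 3)*(n^4 - 2*n^3 - 7*n^2 + 8*n + 12) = (n + 1)*(n + 3)*(n^3 - 3*n^2 - 4*n + 12) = (n - 3)*(n + 1)*(n + 3)*(n^2 - 4) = (n - 3)*(n - 2)*(n + 1)*(n + 3)*(n + 2)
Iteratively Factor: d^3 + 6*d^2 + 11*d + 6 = (d + 2)*(d^2 + 4*d + 3) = (d + 2)*(d + 3)*(d + 1)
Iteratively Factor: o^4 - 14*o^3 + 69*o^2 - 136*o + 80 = (o - 4)*(o^3 - 10*o^2 + 29*o - 20) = (o - 4)^2*(o^2 - 6*o + 5) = (o - 4)^2*(o - 1)*(o - 5)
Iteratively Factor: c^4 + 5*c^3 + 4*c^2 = (c + 4)*(c^3 + c^2) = (c + 1)*(c + 4)*(c^2) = c*(c + 1)*(c + 4)*(c)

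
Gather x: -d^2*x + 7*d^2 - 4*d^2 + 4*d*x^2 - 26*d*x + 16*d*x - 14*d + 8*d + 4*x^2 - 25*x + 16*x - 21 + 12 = 3*d^2 - 6*d + x^2*(4*d + 4) + x*(-d^2 - 10*d - 9) - 9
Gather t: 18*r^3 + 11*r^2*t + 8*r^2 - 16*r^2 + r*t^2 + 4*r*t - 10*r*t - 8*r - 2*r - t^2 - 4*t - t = 18*r^3 - 8*r^2 - 10*r + t^2*(r - 1) + t*(11*r^2 - 6*r - 5)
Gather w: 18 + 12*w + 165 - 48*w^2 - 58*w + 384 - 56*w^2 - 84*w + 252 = -104*w^2 - 130*w + 819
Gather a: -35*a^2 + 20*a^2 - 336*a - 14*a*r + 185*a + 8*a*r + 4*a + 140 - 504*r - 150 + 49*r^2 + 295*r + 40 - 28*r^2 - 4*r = -15*a^2 + a*(-6*r - 147) + 21*r^2 - 213*r + 30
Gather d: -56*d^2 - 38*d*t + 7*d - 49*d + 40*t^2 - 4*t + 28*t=-56*d^2 + d*(-38*t - 42) + 40*t^2 + 24*t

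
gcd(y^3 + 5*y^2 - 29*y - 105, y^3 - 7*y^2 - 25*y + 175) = y - 5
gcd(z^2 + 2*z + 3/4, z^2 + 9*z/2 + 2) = z + 1/2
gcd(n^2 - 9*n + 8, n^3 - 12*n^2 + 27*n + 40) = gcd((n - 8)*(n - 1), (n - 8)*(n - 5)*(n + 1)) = n - 8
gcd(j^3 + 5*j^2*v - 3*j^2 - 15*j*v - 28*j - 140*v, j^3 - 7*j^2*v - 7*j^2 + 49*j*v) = j - 7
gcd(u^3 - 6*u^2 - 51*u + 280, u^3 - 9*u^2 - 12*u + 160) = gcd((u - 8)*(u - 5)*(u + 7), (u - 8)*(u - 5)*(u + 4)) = u^2 - 13*u + 40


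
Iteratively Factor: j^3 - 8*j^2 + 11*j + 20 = (j - 5)*(j^2 - 3*j - 4) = (j - 5)*(j - 4)*(j + 1)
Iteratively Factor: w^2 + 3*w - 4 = (w - 1)*(w + 4)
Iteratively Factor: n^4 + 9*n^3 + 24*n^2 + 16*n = (n + 4)*(n^3 + 5*n^2 + 4*n) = (n + 1)*(n + 4)*(n^2 + 4*n) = n*(n + 1)*(n + 4)*(n + 4)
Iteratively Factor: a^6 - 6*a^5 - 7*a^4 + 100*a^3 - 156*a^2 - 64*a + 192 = (a + 4)*(a^5 - 10*a^4 + 33*a^3 - 32*a^2 - 28*a + 48) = (a - 4)*(a + 4)*(a^4 - 6*a^3 + 9*a^2 + 4*a - 12) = (a - 4)*(a - 2)*(a + 4)*(a^3 - 4*a^2 + a + 6) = (a - 4)*(a - 3)*(a - 2)*(a + 4)*(a^2 - a - 2) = (a - 4)*(a - 3)*(a - 2)^2*(a + 4)*(a + 1)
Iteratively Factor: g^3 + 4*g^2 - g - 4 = (g + 4)*(g^2 - 1) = (g - 1)*(g + 4)*(g + 1)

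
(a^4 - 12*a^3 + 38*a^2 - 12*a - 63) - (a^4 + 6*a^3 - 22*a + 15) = -18*a^3 + 38*a^2 + 10*a - 78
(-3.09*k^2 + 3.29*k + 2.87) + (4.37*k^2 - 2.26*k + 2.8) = 1.28*k^2 + 1.03*k + 5.67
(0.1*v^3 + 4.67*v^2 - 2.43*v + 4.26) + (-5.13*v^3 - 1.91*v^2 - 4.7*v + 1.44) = -5.03*v^3 + 2.76*v^2 - 7.13*v + 5.7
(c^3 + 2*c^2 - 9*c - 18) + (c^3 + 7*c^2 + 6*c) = 2*c^3 + 9*c^2 - 3*c - 18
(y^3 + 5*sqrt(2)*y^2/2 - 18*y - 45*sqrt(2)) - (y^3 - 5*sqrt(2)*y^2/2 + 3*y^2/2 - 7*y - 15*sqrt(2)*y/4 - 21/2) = -3*y^2/2 + 5*sqrt(2)*y^2 - 11*y + 15*sqrt(2)*y/4 - 45*sqrt(2) + 21/2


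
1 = 1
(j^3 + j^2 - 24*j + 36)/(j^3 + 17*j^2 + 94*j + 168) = (j^2 - 5*j + 6)/(j^2 + 11*j + 28)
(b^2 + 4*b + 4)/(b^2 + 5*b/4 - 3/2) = 4*(b + 2)/(4*b - 3)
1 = 1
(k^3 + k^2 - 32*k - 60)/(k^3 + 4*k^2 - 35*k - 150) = (k + 2)/(k + 5)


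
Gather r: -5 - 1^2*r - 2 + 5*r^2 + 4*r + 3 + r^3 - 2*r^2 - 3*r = r^3 + 3*r^2 - 4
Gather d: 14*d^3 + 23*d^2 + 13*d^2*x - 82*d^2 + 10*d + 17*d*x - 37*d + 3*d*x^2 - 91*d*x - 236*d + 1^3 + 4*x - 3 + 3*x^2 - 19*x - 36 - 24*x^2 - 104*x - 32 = 14*d^3 + d^2*(13*x - 59) + d*(3*x^2 - 74*x - 263) - 21*x^2 - 119*x - 70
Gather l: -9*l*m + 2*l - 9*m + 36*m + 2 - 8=l*(2 - 9*m) + 27*m - 6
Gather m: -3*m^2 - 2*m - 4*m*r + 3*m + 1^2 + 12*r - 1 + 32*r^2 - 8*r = -3*m^2 + m*(1 - 4*r) + 32*r^2 + 4*r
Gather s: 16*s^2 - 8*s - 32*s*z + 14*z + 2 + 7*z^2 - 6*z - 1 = 16*s^2 + s*(-32*z - 8) + 7*z^2 + 8*z + 1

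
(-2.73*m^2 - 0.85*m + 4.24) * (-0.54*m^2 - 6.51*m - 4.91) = 1.4742*m^4 + 18.2313*m^3 + 16.6482*m^2 - 23.4289*m - 20.8184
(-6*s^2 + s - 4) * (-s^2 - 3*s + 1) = 6*s^4 + 17*s^3 - 5*s^2 + 13*s - 4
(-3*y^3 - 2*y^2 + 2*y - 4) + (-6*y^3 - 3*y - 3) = -9*y^3 - 2*y^2 - y - 7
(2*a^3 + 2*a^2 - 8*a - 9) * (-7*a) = -14*a^4 - 14*a^3 + 56*a^2 + 63*a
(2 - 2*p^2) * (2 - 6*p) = 12*p^3 - 4*p^2 - 12*p + 4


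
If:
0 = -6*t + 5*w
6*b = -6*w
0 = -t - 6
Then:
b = 36/5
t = -6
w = -36/5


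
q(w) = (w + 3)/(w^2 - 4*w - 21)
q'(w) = (4 - 2*w)*(w + 3)/(w^2 - 4*w - 21)^2 + 1/(w^2 - 4*w - 21)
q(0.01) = -0.14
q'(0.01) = -0.02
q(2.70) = -0.23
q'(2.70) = -0.05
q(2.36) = -0.22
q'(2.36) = -0.05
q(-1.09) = -0.12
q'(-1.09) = -0.02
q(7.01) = 100.00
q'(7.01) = -10000.00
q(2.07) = -0.20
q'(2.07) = -0.04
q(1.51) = -0.18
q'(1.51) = -0.03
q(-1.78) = -0.11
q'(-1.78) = -0.01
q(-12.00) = -0.05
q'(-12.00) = 0.00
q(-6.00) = -0.08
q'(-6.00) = -0.00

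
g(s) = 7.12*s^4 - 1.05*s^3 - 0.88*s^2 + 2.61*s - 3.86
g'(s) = 28.48*s^3 - 3.15*s^2 - 1.76*s + 2.61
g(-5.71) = 7716.78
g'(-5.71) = -5392.15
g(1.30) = 16.07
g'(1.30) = 57.57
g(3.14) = 655.30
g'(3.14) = 847.74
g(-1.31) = 14.54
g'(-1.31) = -64.52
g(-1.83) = 74.70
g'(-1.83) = -179.26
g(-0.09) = -4.10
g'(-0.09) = 2.72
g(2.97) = 522.62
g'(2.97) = 715.72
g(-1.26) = 11.50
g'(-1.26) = -57.14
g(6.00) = 8980.84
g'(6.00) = 6030.33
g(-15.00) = 363752.74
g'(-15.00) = -96799.74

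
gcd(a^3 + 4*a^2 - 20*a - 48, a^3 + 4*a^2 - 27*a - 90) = a + 6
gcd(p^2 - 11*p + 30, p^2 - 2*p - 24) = p - 6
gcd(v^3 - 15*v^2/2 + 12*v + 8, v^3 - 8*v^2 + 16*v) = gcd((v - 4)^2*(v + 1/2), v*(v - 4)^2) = v^2 - 8*v + 16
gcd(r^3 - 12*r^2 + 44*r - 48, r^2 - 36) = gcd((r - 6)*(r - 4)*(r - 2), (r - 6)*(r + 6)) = r - 6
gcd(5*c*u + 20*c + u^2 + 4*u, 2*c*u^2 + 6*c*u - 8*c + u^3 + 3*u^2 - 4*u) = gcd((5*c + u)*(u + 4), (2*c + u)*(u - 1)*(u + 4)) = u + 4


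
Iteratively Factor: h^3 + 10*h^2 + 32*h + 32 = (h + 4)*(h^2 + 6*h + 8) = (h + 2)*(h + 4)*(h + 4)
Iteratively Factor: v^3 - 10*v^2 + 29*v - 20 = (v - 5)*(v^2 - 5*v + 4) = (v - 5)*(v - 1)*(v - 4)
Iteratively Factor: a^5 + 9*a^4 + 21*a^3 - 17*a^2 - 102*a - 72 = (a - 2)*(a^4 + 11*a^3 + 43*a^2 + 69*a + 36) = (a - 2)*(a + 4)*(a^3 + 7*a^2 + 15*a + 9) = (a - 2)*(a + 3)*(a + 4)*(a^2 + 4*a + 3) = (a - 2)*(a + 3)^2*(a + 4)*(a + 1)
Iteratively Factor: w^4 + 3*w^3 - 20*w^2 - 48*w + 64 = (w + 4)*(w^3 - w^2 - 16*w + 16) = (w - 1)*(w + 4)*(w^2 - 16) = (w - 1)*(w + 4)^2*(w - 4)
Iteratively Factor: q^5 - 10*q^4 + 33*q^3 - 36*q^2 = (q - 4)*(q^4 - 6*q^3 + 9*q^2) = q*(q - 4)*(q^3 - 6*q^2 + 9*q) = q*(q - 4)*(q - 3)*(q^2 - 3*q) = q*(q - 4)*(q - 3)^2*(q)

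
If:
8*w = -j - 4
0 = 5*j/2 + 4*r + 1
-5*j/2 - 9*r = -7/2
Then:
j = -46/25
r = 9/10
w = -27/100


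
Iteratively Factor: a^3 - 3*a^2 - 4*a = (a + 1)*(a^2 - 4*a) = a*(a + 1)*(a - 4)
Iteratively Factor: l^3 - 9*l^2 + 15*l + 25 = (l - 5)*(l^2 - 4*l - 5) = (l - 5)*(l + 1)*(l - 5)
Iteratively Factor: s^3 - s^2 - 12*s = (s)*(s^2 - s - 12) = s*(s + 3)*(s - 4)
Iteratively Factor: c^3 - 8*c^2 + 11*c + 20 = (c - 4)*(c^2 - 4*c - 5) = (c - 5)*(c - 4)*(c + 1)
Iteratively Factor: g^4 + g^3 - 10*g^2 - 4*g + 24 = (g - 2)*(g^3 + 3*g^2 - 4*g - 12) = (g - 2)^2*(g^2 + 5*g + 6) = (g - 2)^2*(g + 3)*(g + 2)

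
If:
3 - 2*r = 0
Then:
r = 3/2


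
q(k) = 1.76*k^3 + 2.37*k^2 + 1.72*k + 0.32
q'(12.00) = 818.92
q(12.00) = 3403.52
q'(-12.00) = 705.16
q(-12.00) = -2720.32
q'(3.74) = 93.30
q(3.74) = 131.98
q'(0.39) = 4.37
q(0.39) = 1.46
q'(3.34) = 76.45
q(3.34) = 98.08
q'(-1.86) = 11.17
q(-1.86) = -6.01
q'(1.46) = 19.90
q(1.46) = 13.36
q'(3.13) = 68.28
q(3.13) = 82.89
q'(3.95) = 102.82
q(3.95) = 152.56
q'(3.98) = 104.22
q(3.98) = 155.67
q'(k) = 5.28*k^2 + 4.74*k + 1.72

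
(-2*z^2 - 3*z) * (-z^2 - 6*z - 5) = 2*z^4 + 15*z^3 + 28*z^2 + 15*z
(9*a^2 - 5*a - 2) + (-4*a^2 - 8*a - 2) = 5*a^2 - 13*a - 4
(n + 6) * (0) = 0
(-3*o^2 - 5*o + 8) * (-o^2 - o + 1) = 3*o^4 + 8*o^3 - 6*o^2 - 13*o + 8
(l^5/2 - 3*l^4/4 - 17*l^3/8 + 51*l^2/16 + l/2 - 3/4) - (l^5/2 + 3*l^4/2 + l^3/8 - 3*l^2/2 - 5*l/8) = -9*l^4/4 - 9*l^3/4 + 75*l^2/16 + 9*l/8 - 3/4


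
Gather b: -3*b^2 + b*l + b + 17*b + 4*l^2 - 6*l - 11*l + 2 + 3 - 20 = -3*b^2 + b*(l + 18) + 4*l^2 - 17*l - 15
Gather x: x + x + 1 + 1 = 2*x + 2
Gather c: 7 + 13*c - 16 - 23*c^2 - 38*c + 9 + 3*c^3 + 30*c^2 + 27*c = 3*c^3 + 7*c^2 + 2*c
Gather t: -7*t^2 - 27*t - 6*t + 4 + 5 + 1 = -7*t^2 - 33*t + 10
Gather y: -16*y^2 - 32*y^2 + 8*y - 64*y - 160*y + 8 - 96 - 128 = -48*y^2 - 216*y - 216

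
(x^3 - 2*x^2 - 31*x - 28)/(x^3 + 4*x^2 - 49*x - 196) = (x + 1)/(x + 7)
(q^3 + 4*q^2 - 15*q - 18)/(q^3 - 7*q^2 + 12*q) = (q^2 + 7*q + 6)/(q*(q - 4))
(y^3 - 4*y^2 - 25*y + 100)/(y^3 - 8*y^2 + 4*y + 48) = (y^2 - 25)/(y^2 - 4*y - 12)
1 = 1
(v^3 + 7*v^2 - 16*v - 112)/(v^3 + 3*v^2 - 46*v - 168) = (v^2 + 3*v - 28)/(v^2 - v - 42)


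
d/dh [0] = 0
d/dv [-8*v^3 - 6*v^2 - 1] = 12*v*(-2*v - 1)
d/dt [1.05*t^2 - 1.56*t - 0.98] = 2.1*t - 1.56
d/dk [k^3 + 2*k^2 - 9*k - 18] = 3*k^2 + 4*k - 9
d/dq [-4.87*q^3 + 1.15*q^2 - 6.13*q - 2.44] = -14.61*q^2 + 2.3*q - 6.13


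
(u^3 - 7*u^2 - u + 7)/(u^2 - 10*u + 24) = (u^3 - 7*u^2 - u + 7)/(u^2 - 10*u + 24)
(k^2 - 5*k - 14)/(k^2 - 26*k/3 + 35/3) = 3*(k + 2)/(3*k - 5)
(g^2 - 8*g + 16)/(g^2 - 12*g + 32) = (g - 4)/(g - 8)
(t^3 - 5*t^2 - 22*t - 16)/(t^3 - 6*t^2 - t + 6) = (t^2 - 6*t - 16)/(t^2 - 7*t + 6)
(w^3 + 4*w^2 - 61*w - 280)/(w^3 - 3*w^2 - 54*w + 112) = (w + 5)/(w - 2)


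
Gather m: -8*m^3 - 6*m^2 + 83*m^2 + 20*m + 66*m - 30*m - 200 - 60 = -8*m^3 + 77*m^2 + 56*m - 260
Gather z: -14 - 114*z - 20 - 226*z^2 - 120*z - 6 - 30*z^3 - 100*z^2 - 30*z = -30*z^3 - 326*z^2 - 264*z - 40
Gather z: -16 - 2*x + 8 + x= -x - 8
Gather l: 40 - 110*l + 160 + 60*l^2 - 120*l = 60*l^2 - 230*l + 200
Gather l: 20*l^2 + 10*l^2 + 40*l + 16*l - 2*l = 30*l^2 + 54*l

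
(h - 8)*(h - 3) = h^2 - 11*h + 24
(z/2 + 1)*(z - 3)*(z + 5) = z^3/2 + 2*z^2 - 11*z/2 - 15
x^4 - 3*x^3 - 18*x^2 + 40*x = x*(x - 5)*(x - 2)*(x + 4)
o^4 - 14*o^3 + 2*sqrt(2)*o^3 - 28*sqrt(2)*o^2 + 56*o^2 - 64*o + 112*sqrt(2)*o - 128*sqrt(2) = (o - 8)*(o - 4)*(o - 2)*(o + 2*sqrt(2))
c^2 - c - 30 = (c - 6)*(c + 5)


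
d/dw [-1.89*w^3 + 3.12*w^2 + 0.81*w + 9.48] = -5.67*w^2 + 6.24*w + 0.81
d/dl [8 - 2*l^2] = -4*l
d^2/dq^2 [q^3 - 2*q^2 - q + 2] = 6*q - 4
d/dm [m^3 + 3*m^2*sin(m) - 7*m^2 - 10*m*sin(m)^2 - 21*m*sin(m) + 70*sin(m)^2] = 3*m^2*cos(m) + 3*m^2 + 6*m*sin(m) - 10*m*sin(2*m) - 21*m*cos(m) - 14*m - 10*sin(m)^2 - 21*sin(m) + 70*sin(2*m)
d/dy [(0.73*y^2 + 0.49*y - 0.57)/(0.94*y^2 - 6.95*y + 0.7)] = (-5.5341*y^2 + 2.0936*y - 3.6185)/(0.8836*y^4 - 13.066*y^3 + 49.6185*y^2 - 9.73*y + 0.49)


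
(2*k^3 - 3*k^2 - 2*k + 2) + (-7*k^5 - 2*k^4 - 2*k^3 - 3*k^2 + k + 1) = -7*k^5 - 2*k^4 - 6*k^2 - k + 3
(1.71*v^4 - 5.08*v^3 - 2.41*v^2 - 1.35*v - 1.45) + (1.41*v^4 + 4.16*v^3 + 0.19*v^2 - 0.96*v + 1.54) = 3.12*v^4 - 0.92*v^3 - 2.22*v^2 - 2.31*v + 0.0900000000000001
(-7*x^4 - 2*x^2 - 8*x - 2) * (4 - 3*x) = 21*x^5 - 28*x^4 + 6*x^3 + 16*x^2 - 26*x - 8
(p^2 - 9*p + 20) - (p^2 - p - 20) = 40 - 8*p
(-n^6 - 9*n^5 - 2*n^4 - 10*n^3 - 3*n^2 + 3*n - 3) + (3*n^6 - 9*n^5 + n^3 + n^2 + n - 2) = 2*n^6 - 18*n^5 - 2*n^4 - 9*n^3 - 2*n^2 + 4*n - 5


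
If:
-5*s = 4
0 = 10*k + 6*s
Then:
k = 12/25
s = -4/5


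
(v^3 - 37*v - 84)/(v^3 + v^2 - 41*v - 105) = (v + 4)/(v + 5)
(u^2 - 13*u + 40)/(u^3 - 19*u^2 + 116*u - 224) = (u - 5)/(u^2 - 11*u + 28)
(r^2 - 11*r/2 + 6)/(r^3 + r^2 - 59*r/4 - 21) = 2*(2*r - 3)/(4*r^2 + 20*r + 21)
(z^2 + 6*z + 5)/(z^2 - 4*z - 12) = (z^2 + 6*z + 5)/(z^2 - 4*z - 12)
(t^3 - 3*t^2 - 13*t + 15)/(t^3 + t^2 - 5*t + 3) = (t - 5)/(t - 1)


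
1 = 1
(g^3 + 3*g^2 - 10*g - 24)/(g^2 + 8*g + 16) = (g^2 - g - 6)/(g + 4)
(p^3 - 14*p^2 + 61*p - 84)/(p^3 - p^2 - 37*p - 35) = (p^2 - 7*p + 12)/(p^2 + 6*p + 5)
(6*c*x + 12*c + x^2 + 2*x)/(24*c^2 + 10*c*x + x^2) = (x + 2)/(4*c + x)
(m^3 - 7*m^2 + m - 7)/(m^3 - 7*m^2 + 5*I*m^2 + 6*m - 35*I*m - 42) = (m + I)/(m + 6*I)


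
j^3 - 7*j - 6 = (j - 3)*(j + 1)*(j + 2)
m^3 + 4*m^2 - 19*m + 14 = (m - 2)*(m - 1)*(m + 7)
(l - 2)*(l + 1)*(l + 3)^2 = l^4 + 5*l^3 + l^2 - 21*l - 18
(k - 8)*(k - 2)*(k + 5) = k^3 - 5*k^2 - 34*k + 80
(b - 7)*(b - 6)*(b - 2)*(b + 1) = b^4 - 14*b^3 + 53*b^2 - 16*b - 84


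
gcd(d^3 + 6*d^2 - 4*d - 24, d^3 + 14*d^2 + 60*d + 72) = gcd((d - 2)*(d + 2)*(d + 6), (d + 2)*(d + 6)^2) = d^2 + 8*d + 12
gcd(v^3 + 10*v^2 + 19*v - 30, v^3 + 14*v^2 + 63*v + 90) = v^2 + 11*v + 30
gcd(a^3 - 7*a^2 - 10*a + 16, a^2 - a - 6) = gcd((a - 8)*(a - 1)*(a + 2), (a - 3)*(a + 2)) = a + 2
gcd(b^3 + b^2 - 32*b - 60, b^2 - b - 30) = b^2 - b - 30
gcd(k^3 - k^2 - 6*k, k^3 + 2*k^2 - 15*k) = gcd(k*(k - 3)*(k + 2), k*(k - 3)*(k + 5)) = k^2 - 3*k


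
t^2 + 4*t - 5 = (t - 1)*(t + 5)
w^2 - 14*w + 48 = (w - 8)*(w - 6)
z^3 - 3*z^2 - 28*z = z*(z - 7)*(z + 4)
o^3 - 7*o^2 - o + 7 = (o - 7)*(o - 1)*(o + 1)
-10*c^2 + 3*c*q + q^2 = (-2*c + q)*(5*c + q)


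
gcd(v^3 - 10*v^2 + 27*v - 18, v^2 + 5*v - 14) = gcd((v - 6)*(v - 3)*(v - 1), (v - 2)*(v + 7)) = 1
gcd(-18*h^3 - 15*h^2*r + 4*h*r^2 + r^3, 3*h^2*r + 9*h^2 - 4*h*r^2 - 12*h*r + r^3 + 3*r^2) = -3*h + r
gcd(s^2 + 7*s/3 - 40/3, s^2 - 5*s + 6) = 1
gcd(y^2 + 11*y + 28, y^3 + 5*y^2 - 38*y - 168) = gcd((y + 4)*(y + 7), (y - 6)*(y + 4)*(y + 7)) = y^2 + 11*y + 28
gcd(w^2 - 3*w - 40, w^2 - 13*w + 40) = w - 8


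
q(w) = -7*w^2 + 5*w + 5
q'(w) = 5 - 14*w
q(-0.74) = -2.53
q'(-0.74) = 15.36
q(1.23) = 0.56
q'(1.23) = -12.22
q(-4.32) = -147.24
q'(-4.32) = 65.48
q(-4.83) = -182.45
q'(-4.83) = 72.62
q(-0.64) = -1.07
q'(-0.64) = 13.96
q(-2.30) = -43.53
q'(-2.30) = 37.20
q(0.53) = 5.68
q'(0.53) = -2.42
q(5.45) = -175.67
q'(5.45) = -71.30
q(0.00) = 5.00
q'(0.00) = 5.00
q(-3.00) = -73.00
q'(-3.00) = 47.00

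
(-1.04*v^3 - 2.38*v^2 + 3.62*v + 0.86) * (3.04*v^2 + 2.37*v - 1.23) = -3.1616*v^5 - 9.7*v^4 + 6.6434*v^3 + 14.1212*v^2 - 2.4144*v - 1.0578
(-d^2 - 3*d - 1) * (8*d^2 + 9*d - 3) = -8*d^4 - 33*d^3 - 32*d^2 + 3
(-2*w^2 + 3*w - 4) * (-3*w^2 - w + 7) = 6*w^4 - 7*w^3 - 5*w^2 + 25*w - 28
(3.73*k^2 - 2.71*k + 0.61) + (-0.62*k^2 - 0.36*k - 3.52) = 3.11*k^2 - 3.07*k - 2.91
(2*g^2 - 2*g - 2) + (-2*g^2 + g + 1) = -g - 1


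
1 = 1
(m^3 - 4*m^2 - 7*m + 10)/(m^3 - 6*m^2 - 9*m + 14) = (m - 5)/(m - 7)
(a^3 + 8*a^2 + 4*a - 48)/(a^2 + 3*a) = (a^3 + 8*a^2 + 4*a - 48)/(a*(a + 3))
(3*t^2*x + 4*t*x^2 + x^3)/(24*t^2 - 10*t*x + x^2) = x*(3*t^2 + 4*t*x + x^2)/(24*t^2 - 10*t*x + x^2)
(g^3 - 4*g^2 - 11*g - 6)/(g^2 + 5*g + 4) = (g^2 - 5*g - 6)/(g + 4)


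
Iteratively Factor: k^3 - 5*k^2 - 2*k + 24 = (k + 2)*(k^2 - 7*k + 12) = (k - 3)*(k + 2)*(k - 4)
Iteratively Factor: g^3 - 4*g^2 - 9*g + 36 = (g - 4)*(g^2 - 9) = (g - 4)*(g - 3)*(g + 3)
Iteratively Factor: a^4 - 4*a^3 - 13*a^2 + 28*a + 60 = (a - 5)*(a^3 + a^2 - 8*a - 12) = (a - 5)*(a + 2)*(a^2 - a - 6) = (a - 5)*(a + 2)^2*(a - 3)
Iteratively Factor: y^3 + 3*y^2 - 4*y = (y + 4)*(y^2 - y) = (y - 1)*(y + 4)*(y)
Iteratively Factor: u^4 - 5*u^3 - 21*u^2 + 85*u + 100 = (u + 1)*(u^3 - 6*u^2 - 15*u + 100) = (u + 1)*(u + 4)*(u^2 - 10*u + 25) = (u - 5)*(u + 1)*(u + 4)*(u - 5)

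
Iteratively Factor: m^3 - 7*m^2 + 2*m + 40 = (m - 5)*(m^2 - 2*m - 8) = (m - 5)*(m - 4)*(m + 2)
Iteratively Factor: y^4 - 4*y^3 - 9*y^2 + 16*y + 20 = (y - 2)*(y^3 - 2*y^2 - 13*y - 10) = (y - 5)*(y - 2)*(y^2 + 3*y + 2) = (y - 5)*(y - 2)*(y + 2)*(y + 1)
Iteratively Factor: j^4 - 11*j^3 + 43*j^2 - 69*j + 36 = (j - 3)*(j^3 - 8*j^2 + 19*j - 12) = (j - 3)^2*(j^2 - 5*j + 4) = (j - 4)*(j - 3)^2*(j - 1)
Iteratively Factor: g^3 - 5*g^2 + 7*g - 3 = (g - 1)*(g^2 - 4*g + 3) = (g - 3)*(g - 1)*(g - 1)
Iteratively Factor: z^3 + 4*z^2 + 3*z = (z + 3)*(z^2 + z) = z*(z + 3)*(z + 1)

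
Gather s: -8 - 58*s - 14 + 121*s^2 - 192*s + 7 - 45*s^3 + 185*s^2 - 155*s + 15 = -45*s^3 + 306*s^2 - 405*s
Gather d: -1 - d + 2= 1 - d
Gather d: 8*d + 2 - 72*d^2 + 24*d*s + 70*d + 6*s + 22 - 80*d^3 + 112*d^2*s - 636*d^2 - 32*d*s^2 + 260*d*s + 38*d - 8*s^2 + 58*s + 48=-80*d^3 + d^2*(112*s - 708) + d*(-32*s^2 + 284*s + 116) - 8*s^2 + 64*s + 72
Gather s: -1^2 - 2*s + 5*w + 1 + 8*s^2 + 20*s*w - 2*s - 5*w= 8*s^2 + s*(20*w - 4)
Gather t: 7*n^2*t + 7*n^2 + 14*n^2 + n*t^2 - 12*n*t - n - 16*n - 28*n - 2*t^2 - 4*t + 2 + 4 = 21*n^2 - 45*n + t^2*(n - 2) + t*(7*n^2 - 12*n - 4) + 6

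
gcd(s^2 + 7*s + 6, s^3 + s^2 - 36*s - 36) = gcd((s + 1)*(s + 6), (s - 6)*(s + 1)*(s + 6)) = s^2 + 7*s + 6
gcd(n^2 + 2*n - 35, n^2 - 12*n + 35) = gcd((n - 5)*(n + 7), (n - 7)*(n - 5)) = n - 5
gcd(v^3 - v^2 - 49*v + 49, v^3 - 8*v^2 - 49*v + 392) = v^2 - 49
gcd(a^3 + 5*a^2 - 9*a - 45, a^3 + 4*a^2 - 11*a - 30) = a^2 + 2*a - 15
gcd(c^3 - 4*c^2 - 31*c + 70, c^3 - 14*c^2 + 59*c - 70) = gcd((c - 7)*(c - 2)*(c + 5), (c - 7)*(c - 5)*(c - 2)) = c^2 - 9*c + 14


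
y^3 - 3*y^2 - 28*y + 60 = (y - 6)*(y - 2)*(y + 5)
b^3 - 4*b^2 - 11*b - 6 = (b - 6)*(b + 1)^2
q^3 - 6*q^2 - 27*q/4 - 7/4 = (q - 7)*(q + 1/2)^2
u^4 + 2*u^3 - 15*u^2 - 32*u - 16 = (u - 4)*(u + 1)^2*(u + 4)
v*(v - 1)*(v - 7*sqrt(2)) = v^3 - 7*sqrt(2)*v^2 - v^2 + 7*sqrt(2)*v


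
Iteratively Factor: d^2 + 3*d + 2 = (d + 1)*(d + 2)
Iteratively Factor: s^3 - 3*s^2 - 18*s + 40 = (s + 4)*(s^2 - 7*s + 10) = (s - 2)*(s + 4)*(s - 5)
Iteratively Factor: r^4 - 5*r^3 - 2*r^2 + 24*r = (r)*(r^3 - 5*r^2 - 2*r + 24) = r*(r - 3)*(r^2 - 2*r - 8) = r*(r - 4)*(r - 3)*(r + 2)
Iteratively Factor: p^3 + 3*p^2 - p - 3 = (p + 3)*(p^2 - 1) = (p + 1)*(p + 3)*(p - 1)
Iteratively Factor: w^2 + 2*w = (w)*(w + 2)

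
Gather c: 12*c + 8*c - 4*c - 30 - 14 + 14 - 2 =16*c - 32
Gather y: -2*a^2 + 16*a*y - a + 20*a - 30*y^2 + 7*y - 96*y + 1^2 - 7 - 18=-2*a^2 + 19*a - 30*y^2 + y*(16*a - 89) - 24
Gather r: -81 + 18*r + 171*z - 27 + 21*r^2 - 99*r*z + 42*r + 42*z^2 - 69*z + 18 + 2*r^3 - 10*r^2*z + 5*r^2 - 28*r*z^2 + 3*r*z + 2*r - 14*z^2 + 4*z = 2*r^3 + r^2*(26 - 10*z) + r*(-28*z^2 - 96*z + 62) + 28*z^2 + 106*z - 90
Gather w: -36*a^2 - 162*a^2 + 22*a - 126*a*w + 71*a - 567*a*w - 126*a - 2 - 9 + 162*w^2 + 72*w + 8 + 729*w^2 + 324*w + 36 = -198*a^2 - 33*a + 891*w^2 + w*(396 - 693*a) + 33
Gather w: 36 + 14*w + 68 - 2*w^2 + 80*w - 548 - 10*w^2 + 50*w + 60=-12*w^2 + 144*w - 384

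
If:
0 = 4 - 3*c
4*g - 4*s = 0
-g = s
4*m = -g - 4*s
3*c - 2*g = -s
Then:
No Solution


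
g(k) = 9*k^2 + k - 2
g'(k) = 18*k + 1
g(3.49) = 111.11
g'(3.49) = 63.82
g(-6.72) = 397.71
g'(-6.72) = -119.96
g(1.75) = 27.31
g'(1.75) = 32.50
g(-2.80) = 65.76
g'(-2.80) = -49.40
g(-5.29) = 244.57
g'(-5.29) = -94.22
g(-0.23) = -1.75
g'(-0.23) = -3.14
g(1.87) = 31.34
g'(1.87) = 34.66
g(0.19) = -1.49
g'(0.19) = 4.42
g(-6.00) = 316.00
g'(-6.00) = -107.00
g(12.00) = 1306.00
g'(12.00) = 217.00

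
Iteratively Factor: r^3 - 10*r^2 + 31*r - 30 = (r - 2)*(r^2 - 8*r + 15) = (r - 3)*(r - 2)*(r - 5)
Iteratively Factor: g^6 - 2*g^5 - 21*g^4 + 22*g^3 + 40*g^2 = (g + 4)*(g^5 - 6*g^4 + 3*g^3 + 10*g^2) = (g - 2)*(g + 4)*(g^4 - 4*g^3 - 5*g^2) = g*(g - 2)*(g + 4)*(g^3 - 4*g^2 - 5*g) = g*(g - 5)*(g - 2)*(g + 4)*(g^2 + g) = g*(g - 5)*(g - 2)*(g + 1)*(g + 4)*(g)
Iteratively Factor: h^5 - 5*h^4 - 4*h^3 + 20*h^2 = (h)*(h^4 - 5*h^3 - 4*h^2 + 20*h) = h*(h - 5)*(h^3 - 4*h) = h*(h - 5)*(h + 2)*(h^2 - 2*h) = h^2*(h - 5)*(h + 2)*(h - 2)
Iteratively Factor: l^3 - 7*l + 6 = (l - 2)*(l^2 + 2*l - 3) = (l - 2)*(l - 1)*(l + 3)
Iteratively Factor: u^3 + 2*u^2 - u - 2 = (u - 1)*(u^2 + 3*u + 2) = (u - 1)*(u + 1)*(u + 2)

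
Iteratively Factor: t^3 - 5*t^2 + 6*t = (t)*(t^2 - 5*t + 6) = t*(t - 3)*(t - 2)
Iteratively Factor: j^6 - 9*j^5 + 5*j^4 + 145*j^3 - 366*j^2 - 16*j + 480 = (j - 4)*(j^5 - 5*j^4 - 15*j^3 + 85*j^2 - 26*j - 120) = (j - 4)*(j - 3)*(j^4 - 2*j^3 - 21*j^2 + 22*j + 40) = (j - 4)*(j - 3)*(j + 1)*(j^3 - 3*j^2 - 18*j + 40) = (j - 4)*(j - 3)*(j - 2)*(j + 1)*(j^2 - j - 20) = (j - 5)*(j - 4)*(j - 3)*(j - 2)*(j + 1)*(j + 4)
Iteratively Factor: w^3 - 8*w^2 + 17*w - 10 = (w - 2)*(w^2 - 6*w + 5) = (w - 2)*(w - 1)*(w - 5)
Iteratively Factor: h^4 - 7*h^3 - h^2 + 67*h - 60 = (h - 1)*(h^3 - 6*h^2 - 7*h + 60) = (h - 1)*(h + 3)*(h^2 - 9*h + 20) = (h - 4)*(h - 1)*(h + 3)*(h - 5)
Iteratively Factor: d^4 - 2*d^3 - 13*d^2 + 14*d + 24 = (d - 4)*(d^3 + 2*d^2 - 5*d - 6) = (d - 4)*(d - 2)*(d^2 + 4*d + 3) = (d - 4)*(d - 2)*(d + 3)*(d + 1)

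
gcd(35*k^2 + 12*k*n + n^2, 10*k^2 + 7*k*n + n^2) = 5*k + n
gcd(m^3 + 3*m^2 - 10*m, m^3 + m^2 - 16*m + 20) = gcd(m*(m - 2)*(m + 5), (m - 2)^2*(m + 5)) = m^2 + 3*m - 10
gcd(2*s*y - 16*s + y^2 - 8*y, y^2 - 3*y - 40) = y - 8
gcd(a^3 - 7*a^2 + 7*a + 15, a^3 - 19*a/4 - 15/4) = a + 1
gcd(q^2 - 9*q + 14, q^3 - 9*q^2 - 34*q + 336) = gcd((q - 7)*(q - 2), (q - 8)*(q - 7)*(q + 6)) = q - 7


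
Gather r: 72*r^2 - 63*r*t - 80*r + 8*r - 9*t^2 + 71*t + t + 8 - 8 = 72*r^2 + r*(-63*t - 72) - 9*t^2 + 72*t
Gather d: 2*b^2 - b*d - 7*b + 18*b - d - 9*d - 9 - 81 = 2*b^2 + 11*b + d*(-b - 10) - 90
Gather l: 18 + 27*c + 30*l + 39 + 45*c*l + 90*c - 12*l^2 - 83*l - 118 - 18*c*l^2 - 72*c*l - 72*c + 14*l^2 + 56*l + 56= 45*c + l^2*(2 - 18*c) + l*(3 - 27*c) - 5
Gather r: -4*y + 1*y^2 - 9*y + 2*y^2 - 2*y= 3*y^2 - 15*y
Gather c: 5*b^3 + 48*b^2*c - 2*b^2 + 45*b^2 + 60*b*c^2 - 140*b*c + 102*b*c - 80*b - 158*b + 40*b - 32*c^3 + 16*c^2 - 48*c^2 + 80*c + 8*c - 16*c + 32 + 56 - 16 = 5*b^3 + 43*b^2 - 198*b - 32*c^3 + c^2*(60*b - 32) + c*(48*b^2 - 38*b + 72) + 72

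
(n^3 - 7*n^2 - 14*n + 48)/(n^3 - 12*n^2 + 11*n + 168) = (n - 2)/(n - 7)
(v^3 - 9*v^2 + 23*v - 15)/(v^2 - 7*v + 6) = (v^2 - 8*v + 15)/(v - 6)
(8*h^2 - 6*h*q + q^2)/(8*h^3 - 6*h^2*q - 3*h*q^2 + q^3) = (-2*h + q)/(-2*h^2 + h*q + q^2)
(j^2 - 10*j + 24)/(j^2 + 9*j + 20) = (j^2 - 10*j + 24)/(j^2 + 9*j + 20)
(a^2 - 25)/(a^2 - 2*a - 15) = (a + 5)/(a + 3)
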